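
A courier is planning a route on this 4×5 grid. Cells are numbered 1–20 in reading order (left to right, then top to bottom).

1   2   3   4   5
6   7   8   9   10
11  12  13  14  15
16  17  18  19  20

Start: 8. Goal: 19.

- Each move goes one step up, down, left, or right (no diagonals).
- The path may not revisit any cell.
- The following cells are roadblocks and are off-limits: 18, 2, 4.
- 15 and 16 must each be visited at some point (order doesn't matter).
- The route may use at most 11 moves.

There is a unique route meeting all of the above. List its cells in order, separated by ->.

8 -> 7 -> 6 -> 11 -> 16 -> 17 -> 12 -> 13 -> 14 -> 15 -> 20 -> 19

The budget equals the shortest possible length, so every move has to be on a shortest route through the required cells.
Route from 8: 2× left (reaching 6), 2× down (reaching 16), right to 17, up to 12, 3× right (reaching 15), down to 20, left to 19 — 11 moves in all.
Check: all required cells visited; 11 ≤ 11 moves.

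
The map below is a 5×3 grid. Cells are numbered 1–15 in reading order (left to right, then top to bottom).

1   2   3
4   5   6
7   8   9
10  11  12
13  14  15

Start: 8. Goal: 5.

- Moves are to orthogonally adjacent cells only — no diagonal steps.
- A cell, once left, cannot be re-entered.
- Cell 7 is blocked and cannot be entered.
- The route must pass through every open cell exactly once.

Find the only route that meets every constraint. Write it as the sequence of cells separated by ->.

8 -> 11 -> 10 -> 13 -> 14 -> 15 -> 12 -> 9 -> 6 -> 3 -> 2 -> 1 -> 4 -> 5

Need to visit all 14 open cells exactly once, starting at 8 and ending at 5.
Cell 13 has only two open neighbours (10 and 14), so the path must pass straight through it: one of those is the cell it's entered from and the other is where it exits.
Route from 8: down 1 to 11, left 1 to 10, down 1 to 13, right 2 to 15, up 4 to 3, left 2 to 1, down 1 to 4, right 1 to 5 — 13 moves in all.
Check: all 14 open cells covered.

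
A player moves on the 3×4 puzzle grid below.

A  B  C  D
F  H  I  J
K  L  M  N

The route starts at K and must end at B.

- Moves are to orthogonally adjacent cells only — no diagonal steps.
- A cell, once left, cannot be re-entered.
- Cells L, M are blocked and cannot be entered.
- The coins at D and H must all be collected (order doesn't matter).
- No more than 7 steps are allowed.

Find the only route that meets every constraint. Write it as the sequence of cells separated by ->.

The 7-move cap with required stops at D, H leaves no slack for detours.
Route from K: up 1 to F, right 3 to J, up 1 to D, left 2 to B — 7 moves in all.
Check: all required cells visited; 7 ≤ 7 moves.

K -> F -> H -> I -> J -> D -> C -> B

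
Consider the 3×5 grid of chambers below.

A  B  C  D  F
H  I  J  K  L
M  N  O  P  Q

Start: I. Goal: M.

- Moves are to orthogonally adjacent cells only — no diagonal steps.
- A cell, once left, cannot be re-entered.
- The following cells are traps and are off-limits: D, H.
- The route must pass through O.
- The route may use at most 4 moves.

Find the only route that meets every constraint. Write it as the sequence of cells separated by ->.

The 4-move cap with required stops at O leaves no slack for detours.
Route from I: right to J, down to O, 2× left (reaching M) — 4 moves in all.
Check: all required cells visited; 4 ≤ 4 moves.

I -> J -> O -> N -> M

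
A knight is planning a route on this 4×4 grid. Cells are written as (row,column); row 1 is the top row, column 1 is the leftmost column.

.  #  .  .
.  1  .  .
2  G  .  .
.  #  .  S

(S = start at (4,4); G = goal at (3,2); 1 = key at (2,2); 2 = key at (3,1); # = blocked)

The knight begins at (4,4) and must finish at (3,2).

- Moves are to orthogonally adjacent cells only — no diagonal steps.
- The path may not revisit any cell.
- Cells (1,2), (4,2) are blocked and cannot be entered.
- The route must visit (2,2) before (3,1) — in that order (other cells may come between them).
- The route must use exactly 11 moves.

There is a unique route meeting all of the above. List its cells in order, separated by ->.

The waypoints must appear in the order (2,2), (3,1), with no cell reused.
Route from (4,4): left 1 to (4,3), up 1 to (3,3), right 1 to (3,4), up 2 to (1,4), left 1 to (1,3), down 1 to (2,3), left 2 to (2,1), down 1 to (3,1), right 1 to (3,2) — 11 moves in all.
Check: order respected (1 at step 8, 2 at step 10); 11 moves as required.

(4,4) -> (4,3) -> (3,3) -> (3,4) -> (2,4) -> (1,4) -> (1,3) -> (2,3) -> (2,2) -> (2,1) -> (3,1) -> (3,2)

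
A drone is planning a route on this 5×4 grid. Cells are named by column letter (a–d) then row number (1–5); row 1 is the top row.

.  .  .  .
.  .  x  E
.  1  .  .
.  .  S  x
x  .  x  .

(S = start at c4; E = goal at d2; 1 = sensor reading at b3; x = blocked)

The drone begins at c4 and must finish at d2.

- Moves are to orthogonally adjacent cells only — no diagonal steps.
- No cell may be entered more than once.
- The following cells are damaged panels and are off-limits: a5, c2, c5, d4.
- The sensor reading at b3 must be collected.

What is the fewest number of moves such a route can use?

5

Any route passes through b3 somewhere between c4 and d2. Summing Manhattan distances along the two legs (c4 → b3 → d2) gives a lower bound of 2 + 3 = 5 moves.
A route of 5 moves achieves this: c4 → b4 → b3 → c3 → d3 → d2.
Since 5 matches the lower bound, it is optimal.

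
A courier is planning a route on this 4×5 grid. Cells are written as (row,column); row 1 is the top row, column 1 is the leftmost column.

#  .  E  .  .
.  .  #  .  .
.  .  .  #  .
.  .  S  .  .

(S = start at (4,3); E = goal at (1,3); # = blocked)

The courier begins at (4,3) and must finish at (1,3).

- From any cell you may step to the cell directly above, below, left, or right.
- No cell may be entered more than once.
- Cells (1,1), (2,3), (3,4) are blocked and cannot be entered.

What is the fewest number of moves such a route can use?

5

The Manhattan distance from (4,3) to (1,3) is |4−1| + |3−3| = 3, so at least 3 moves are needed.
That bound ignores the blocked cells. Measuring each leg by the fewest moves that actually steer around them ((4,3)→(1,3): 5) raises the lower bound to 5.
A route of 5 moves exists: (4,3) → (3,3) → (3,2) → (2,2) → (1,2) → (1,3).
Since 5 matches that lower bound, it is optimal.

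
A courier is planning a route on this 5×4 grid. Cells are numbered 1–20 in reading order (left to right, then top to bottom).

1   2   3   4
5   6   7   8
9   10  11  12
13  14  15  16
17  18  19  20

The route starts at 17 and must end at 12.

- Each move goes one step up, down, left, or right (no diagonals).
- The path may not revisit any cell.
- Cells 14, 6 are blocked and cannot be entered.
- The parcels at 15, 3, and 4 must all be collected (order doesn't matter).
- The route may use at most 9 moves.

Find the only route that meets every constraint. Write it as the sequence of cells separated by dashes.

The budget equals the shortest possible length, so every move has to be on a shortest route through the required cells.
Route from 17: 2× right (reaching 19), 4× up (reaching 3), right to 4, 2× down (reaching 12) — 9 moves in all.
Check: all required cells visited; 9 ≤ 9 moves.

17 - 18 - 19 - 15 - 11 - 7 - 3 - 4 - 8 - 12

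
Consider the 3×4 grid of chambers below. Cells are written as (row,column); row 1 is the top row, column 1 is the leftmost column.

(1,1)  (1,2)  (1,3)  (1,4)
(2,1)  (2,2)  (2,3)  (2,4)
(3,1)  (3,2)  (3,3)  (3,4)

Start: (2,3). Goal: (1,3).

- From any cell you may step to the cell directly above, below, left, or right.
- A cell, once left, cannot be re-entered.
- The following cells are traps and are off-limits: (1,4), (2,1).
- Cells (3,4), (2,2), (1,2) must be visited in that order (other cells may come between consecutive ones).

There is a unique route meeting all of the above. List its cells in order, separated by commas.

(2,3), (2,4), (3,4), (3,3), (3,2), (2,2), (1,2), (1,3)

The waypoints must appear in the order (3,4), (2,2), (1,2), with no cell reused.
Route from (2,3): right 1 to (2,4), down 1 to (3,4), left 2 to (3,2), up 2 to (1,2), right 1 to (1,3) — 7 moves in all.
Check: order respected ((3,4) at step 2, (2,2) at step 5, (1,2) at step 6).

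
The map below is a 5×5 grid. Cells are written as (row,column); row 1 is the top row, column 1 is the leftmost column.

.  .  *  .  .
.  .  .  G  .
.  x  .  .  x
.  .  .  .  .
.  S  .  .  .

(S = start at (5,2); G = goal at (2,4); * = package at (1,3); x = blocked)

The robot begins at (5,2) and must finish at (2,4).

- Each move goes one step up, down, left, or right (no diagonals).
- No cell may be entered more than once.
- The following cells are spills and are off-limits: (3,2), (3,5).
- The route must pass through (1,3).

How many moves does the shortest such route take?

Any route passes through (1,3) somewhere between (5,2) and (2,4). Summing Manhattan distances along the two legs ((5,2) → (1,3) → (2,4)) gives a lower bound of 5 + 2 = 7 moves.
A route of 7 moves achieves this: (5,2) → (4,2) → (4,3) → (3,3) → (2,3) → (1,3) → (1,4) → (2,4).
Since 7 matches the lower bound, it is optimal.

7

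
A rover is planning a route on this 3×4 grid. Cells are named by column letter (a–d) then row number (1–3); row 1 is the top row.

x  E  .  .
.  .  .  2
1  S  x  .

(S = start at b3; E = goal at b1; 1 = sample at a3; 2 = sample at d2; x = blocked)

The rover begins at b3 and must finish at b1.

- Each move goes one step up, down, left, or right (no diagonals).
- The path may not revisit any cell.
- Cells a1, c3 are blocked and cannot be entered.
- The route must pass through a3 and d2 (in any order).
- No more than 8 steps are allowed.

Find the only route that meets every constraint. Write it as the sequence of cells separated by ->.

b3 -> a3 -> a2 -> b2 -> c2 -> d2 -> d1 -> c1 -> b1

The budget equals the shortest possible length, so every move has to be on a shortest route through the required cells.
Route from b3: left to a3, up to a2, 3× right (reaching d2), up to d1, 2× left (reaching b1) — 8 moves in all.
Check: all required cells visited; 8 ≤ 8 moves.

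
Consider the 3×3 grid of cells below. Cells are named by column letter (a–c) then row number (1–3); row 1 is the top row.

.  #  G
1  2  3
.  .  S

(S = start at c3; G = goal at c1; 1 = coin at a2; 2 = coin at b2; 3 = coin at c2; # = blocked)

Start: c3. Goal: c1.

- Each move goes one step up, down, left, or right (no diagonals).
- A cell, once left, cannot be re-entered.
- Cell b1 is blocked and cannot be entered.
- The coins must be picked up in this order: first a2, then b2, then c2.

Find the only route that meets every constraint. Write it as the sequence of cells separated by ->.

The waypoints must appear in the order a2, b2, c2, with no cell reused.
Route from c3: 2× left (reaching a3), up to a2, 2× right (reaching c2), up to c1 — 6 moves in all.
Check: order respected (1 at step 3, 2 at step 4, 3 at step 5).

c3 -> b3 -> a3 -> a2 -> b2 -> c2 -> c1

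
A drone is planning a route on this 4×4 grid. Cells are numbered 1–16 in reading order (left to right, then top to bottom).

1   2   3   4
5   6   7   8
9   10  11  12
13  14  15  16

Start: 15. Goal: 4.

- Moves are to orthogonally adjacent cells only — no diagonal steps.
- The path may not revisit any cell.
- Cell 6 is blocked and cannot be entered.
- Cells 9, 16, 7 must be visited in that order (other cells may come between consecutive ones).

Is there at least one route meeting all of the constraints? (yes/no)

no

Ignoring the required order, 4 revisit-free routes from 15 to 4 pass through all of 9, 16, and 7; the waypoint orders that occur are 16 → 7 → 9 (2); 16 → 9 → 7 (2) — never 9 → 16 → 7.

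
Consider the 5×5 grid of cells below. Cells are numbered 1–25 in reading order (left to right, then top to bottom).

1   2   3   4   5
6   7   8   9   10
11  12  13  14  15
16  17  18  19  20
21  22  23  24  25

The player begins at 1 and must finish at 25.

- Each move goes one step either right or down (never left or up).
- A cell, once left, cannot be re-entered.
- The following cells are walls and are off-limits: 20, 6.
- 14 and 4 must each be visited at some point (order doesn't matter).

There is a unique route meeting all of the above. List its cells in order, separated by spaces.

Moves only go right or down, so the column and row indices never decrease.
Route from 1: right 3 to 4, down 4 to 24, right 1 to 25 — 8 moves in all.
Check: all required cells visited.

1 2 3 4 9 14 19 24 25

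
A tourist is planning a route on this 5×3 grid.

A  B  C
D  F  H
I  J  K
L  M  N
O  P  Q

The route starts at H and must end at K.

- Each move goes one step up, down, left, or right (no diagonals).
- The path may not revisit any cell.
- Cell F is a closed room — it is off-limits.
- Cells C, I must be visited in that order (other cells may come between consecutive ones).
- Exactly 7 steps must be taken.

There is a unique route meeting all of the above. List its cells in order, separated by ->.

The waypoints must appear in the order C, I, with no cell reused.
Route from H: up 1 to C, left 2 to A, down 2 to I, right 2 to K — 7 moves in all.
Check: order respected (C at step 1, I at step 5); 7 moves as required.

H -> C -> B -> A -> D -> I -> J -> K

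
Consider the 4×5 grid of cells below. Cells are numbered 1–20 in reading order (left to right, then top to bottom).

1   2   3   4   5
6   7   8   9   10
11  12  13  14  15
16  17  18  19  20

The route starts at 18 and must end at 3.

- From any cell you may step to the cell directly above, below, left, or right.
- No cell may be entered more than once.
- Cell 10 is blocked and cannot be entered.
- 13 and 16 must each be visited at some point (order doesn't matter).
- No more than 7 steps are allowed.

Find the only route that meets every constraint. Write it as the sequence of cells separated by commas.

The 7-move cap with required stops at 13, 16 leaves no slack for detours.
Route from 18: 2× left (reaching 16), up to 11, 2× right (reaching 13), 2× up (reaching 3) — 7 moves in all.
Check: all required cells visited; 7 ≤ 7 moves.

18, 17, 16, 11, 12, 13, 8, 3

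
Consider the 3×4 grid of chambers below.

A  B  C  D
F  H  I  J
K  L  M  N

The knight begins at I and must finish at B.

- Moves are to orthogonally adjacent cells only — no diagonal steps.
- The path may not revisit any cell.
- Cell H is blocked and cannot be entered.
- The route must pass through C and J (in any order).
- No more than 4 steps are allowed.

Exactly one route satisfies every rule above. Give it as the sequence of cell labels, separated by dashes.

Any route must reach C and J and still end at B within 4 moves, so the order of the required stops is forced.
Route from I: right to J, up to D, 2× left (reaching B) — 4 moves in all.
Check: all required cells visited; 4 ≤ 4 moves.

I - J - D - C - B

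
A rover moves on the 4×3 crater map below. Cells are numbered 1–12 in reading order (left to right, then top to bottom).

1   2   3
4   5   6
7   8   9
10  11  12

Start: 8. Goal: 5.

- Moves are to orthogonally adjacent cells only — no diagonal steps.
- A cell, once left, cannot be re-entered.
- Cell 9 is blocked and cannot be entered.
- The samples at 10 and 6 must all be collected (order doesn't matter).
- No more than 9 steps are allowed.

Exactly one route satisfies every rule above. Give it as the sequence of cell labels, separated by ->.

8 -> 11 -> 10 -> 7 -> 4 -> 1 -> 2 -> 3 -> 6 -> 5

The 9-move cap with required stops at 10, 6 leaves no slack for detours.
Route from 8: down to 11, left to 10, 3× up (reaching 1), 2× right (reaching 3), down to 6, left to 5 — 9 moves in all.
Check: all required cells visited; 9 ≤ 9 moves.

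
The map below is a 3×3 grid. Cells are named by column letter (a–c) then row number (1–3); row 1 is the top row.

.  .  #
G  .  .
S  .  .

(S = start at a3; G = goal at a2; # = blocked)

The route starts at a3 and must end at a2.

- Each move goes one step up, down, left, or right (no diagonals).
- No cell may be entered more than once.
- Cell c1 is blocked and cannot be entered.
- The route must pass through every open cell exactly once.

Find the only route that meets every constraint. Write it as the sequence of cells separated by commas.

Need to visit all 8 open cells exactly once, starting at a3 and ending at a2.
Cell b1 has only two open neighbours (b2 and a1), so the path must pass straight through it: one of those is the cell it's entered from and the other is where it exits.
Route from a3: right 2 to c3, up 1 to c2, left 1 to b2, up 1 to b1, left 1 to a1, down 1 to a2 — 7 moves in all.
Check: all 8 open cells covered.

a3, b3, c3, c2, b2, b1, a1, a2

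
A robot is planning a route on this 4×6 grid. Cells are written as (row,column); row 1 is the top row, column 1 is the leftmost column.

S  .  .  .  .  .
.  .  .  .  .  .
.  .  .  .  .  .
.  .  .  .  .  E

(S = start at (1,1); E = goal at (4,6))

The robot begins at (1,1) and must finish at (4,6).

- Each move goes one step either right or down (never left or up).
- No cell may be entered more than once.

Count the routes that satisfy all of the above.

A right/down-only route from (1,1) to (4,6) makes exactly 3 down-moves and 5 right-moves in some order.
With no other constraints that would be C(8,3) = 56 routes.
That gives 56 routes.

56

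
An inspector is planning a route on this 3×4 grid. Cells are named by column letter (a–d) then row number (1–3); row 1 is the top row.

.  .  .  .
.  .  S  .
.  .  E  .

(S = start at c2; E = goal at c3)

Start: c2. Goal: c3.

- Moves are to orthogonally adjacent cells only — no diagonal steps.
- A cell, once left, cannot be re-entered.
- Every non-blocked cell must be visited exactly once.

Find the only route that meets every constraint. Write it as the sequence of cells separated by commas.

c2, b2, b3, a3, a2, a1, b1, c1, d1, d2, d3, c3

Need to visit all 12 open cells exactly once, starting at c2 and ending at c3.
Route from c2: left to b2, down to b3, left to a3, 2× up (reaching a1), 3× right (reaching d1), 2× down (reaching d3), left to c3 — 11 moves in all.
Check: all 12 open cells covered.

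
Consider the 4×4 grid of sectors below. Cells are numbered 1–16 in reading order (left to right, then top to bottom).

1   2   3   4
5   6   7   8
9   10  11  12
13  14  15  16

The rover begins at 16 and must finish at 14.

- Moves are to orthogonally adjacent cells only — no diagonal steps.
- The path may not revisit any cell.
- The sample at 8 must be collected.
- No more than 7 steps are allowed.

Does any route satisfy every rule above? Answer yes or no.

yes

One route that works: 16 → 12 → 8 → 7 → 11 → 15 → 14.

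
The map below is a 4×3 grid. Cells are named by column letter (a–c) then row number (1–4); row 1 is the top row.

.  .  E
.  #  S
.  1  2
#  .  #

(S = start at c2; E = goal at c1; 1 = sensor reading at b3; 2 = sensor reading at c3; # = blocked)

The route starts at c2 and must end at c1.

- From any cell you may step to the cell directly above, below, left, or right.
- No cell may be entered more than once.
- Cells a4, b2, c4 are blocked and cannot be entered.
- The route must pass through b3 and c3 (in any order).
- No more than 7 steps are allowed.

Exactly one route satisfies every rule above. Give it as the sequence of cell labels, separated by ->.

c2 -> c3 -> b3 -> a3 -> a2 -> a1 -> b1 -> c1

The budget equals the shortest possible length, so every move has to be on a shortest route through the required cells.
Route from c2: down 1 to c3, left 2 to a3, up 2 to a1, right 2 to c1 — 7 moves in all.
Check: all required cells visited; 7 ≤ 7 moves.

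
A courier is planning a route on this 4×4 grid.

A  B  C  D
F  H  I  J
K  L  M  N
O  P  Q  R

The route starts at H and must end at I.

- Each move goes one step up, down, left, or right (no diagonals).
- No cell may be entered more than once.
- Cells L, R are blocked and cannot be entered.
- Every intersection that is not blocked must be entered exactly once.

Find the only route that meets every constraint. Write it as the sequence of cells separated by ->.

H -> B -> A -> F -> K -> O -> P -> Q -> M -> N -> J -> D -> C -> I

Need to visit all 14 open cells exactly once, starting at H and ending at I.
Route from H: up 1 to B, left 1 to A, down 3 to O, right 2 to Q, up 1 to M, right 1 to N, up 2 to D, left 1 to C, down 1 to I — 13 moves in all.
Check: all 14 open cells covered.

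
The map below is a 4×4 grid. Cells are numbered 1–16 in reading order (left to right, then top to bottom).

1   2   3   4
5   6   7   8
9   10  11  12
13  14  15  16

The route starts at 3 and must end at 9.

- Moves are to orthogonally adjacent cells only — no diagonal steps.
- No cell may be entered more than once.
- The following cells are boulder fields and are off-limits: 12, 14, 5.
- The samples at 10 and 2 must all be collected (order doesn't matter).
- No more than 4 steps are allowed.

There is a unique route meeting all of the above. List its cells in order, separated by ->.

3 -> 2 -> 6 -> 10 -> 9

The budget equals the shortest possible length, so every move has to be on a shortest route through the required cells.
Route from 3: left 1 to 2, down 2 to 10, left 1 to 9 — 4 moves in all.
Check: all required cells visited; 4 ≤ 4 moves.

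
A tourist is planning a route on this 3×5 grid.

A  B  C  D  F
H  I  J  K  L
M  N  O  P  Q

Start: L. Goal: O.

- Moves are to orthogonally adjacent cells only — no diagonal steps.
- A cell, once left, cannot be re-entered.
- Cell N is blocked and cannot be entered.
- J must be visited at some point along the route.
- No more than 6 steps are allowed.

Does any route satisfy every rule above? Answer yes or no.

One route that works: L → K → J → O.

yes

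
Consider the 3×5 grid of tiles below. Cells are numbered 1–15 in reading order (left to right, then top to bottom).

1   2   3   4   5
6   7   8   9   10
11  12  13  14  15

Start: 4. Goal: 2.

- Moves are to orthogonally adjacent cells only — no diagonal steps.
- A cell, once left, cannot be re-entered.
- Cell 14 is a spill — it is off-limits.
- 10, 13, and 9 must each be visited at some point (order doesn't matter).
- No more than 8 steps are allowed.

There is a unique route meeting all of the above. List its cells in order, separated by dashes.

4 - 5 - 10 - 9 - 8 - 13 - 12 - 7 - 2

The 8-move cap with required stops at 10, 13, 9 leaves no slack for detours.
Route from 4: right 1 to 5, down 1 to 10, left 2 to 8, down 1 to 13, left 1 to 12, up 2 to 2 — 8 moves in all.
Check: all required cells visited; 8 ≤ 8 moves.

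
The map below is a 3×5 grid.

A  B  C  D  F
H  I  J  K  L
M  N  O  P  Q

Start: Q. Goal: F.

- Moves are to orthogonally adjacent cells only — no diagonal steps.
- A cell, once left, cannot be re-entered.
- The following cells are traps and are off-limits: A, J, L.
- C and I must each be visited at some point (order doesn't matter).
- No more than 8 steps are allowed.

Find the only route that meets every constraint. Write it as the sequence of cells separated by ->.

Q -> P -> O -> N -> I -> B -> C -> D -> F

Any route must reach C and I and still end at F within 8 moves, so the order of the required stops is forced.
Route from Q: left 3 to N, up 2 to B, right 3 to F — 8 moves in all.
Check: all required cells visited; 8 ≤ 8 moves.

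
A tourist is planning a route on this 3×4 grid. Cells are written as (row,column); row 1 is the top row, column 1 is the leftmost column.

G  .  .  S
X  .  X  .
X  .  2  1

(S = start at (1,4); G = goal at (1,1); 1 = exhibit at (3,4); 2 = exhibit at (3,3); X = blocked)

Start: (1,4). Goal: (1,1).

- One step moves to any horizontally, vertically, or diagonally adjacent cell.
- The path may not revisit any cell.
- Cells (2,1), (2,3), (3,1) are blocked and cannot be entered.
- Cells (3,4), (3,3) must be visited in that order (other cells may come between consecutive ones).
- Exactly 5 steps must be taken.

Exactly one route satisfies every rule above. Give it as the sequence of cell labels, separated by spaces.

The waypoints must appear in the order (3,4), (3,3), with no cell reused.
Route from (1,4): down 2 to (3,4), left 1 to (3,3), up-left 2 to (1,1) — 5 moves in all.
Check: order respected (1 at step 2, 2 at step 3); 5 moves as required.

(1,4) (2,4) (3,4) (3,3) (2,2) (1,1)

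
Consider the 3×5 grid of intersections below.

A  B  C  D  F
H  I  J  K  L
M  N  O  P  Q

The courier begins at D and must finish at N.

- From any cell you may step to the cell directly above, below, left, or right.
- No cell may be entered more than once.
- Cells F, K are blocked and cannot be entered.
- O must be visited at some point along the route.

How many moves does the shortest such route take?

Any route passes through O somewhere between D and N. Summing Manhattan distances along the two legs (D → O → N) gives a lower bound of 3 + 1 = 4 moves.
A route of 4 moves achieves this: D → C → J → O → N.
Since 4 matches the lower bound, it is optimal.

4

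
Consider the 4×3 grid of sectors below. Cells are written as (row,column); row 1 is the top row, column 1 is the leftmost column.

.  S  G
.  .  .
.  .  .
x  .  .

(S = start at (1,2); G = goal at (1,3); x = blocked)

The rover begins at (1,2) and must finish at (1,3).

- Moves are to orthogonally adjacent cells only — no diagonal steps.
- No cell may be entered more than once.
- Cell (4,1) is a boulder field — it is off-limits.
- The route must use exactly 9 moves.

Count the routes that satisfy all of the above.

3

Need simple routes of exactly 9 moves from (1,2) to (1,3) (Manhattan distance 1, so 4 moves are spent on a detour and 4 undoing it).
Enumerating: (1,2) (2,2) (2,1) (3,1) (3,2) (4,2) (4,3) (3,3) (2,3) (1,3) | (1,2) (1,1) (2,1) (3,1) (3,2) (4,2) (4,3) (3,3) (2,3) (1,3) | (1,2) (1,1) (2,1) (2,2) (3,2) (4,2) (4,3) (3,3) (2,3) (1,3).
That gives 3 routes.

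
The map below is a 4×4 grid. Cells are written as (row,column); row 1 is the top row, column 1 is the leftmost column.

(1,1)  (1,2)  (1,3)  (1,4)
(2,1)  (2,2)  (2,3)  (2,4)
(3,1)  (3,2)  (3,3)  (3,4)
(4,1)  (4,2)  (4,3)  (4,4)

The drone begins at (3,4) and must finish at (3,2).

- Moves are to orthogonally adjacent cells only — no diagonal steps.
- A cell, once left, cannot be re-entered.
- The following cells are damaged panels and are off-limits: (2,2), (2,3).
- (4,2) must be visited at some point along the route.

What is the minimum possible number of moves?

Any route passes through (4,2) somewhere between (3,4) and (3,2). Summing Manhattan distances along the two legs ((3,4) → (4,2) → (3,2)) gives a lower bound of 3 + 1 = 4 moves.
A route of 4 moves achieves this: (3,4) → (4,4) → (4,3) → (4,2) → (3,2).
Since 4 matches the lower bound, it is optimal.

4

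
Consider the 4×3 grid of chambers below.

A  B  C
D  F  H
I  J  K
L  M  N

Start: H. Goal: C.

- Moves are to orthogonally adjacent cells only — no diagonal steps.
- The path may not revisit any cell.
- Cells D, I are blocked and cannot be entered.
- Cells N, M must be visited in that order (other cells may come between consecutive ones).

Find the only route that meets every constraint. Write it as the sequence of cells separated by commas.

The waypoints must appear in the order N, M, with no cell reused.
Route from H: down 2 to N, left 1 to M, up 3 to B, right 1 to C — 7 moves in all.
Check: order respected (N at step 2, M at step 3).

H, K, N, M, J, F, B, C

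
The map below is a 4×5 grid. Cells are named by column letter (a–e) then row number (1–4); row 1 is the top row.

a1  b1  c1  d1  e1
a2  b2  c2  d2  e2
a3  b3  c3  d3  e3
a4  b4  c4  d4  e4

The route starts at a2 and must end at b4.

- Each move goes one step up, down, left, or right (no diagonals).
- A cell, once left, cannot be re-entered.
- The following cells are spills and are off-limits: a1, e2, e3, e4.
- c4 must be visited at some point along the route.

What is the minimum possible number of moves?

Any route passes through c4 somewhere between a2 and b4. Summing Manhattan distances along the two legs (a2 → c4 → b4) gives a lower bound of 4 + 1 = 5 moves.
A route of 5 moves achieves this: a2 → a3 → b3 → c3 → c4 → b4.
Since 5 matches the lower bound, it is optimal.

5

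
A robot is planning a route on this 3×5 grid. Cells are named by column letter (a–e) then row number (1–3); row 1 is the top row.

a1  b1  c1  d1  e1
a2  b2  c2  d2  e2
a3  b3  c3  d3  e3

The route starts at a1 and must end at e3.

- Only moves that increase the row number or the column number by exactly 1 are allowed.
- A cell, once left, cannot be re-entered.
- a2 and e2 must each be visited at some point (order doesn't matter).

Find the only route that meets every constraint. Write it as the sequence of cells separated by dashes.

a1 - a2 - b2 - c2 - d2 - e2 - e3

Moves only go right or down, so the column and row indices never decrease.
Route from a1: down to a2, 4× right (reaching e2), down to e3 — 6 moves in all.
Check: all required cells visited.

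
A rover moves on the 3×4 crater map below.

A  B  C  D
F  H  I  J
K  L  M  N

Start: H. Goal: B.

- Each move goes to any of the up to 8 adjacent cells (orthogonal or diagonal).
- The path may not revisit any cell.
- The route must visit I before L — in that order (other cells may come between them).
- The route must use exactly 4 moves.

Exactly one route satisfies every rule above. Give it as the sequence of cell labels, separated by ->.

H -> I -> L -> F -> B

The waypoints must appear in the order I, L, with no cell reused.
Route from H: right to I, down-left to L, up-left to F, up-right to B — 4 moves in all.
Check: order respected (I at step 1, L at step 2); 4 moves as required.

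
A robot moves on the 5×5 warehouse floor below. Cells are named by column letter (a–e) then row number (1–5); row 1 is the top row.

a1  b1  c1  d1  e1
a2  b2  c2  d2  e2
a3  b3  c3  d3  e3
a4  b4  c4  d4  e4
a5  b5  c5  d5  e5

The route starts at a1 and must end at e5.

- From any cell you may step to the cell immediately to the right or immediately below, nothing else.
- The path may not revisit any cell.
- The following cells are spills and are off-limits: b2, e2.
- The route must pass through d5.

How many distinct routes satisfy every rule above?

15

A right/down-only route from a1 to e5 makes exactly 4 down-moves and 4 right-moves in some order.
With no other constraints that would be C(8,4) = 70 routes.
Split at d5 and multiply the segment counts (each segment already excludes blocked cells): a1→d5: 15; d5→e5: 1; product = 15.
That gives 15 routes.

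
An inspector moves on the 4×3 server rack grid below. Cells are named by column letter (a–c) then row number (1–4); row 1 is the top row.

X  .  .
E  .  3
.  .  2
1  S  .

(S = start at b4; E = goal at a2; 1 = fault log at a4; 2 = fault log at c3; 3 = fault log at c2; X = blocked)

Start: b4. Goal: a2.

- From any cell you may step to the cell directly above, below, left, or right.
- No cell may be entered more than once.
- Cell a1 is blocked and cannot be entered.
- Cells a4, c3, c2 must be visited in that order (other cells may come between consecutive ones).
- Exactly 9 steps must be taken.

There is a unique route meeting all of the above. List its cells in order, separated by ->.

The waypoints must appear in the order a4, c3, c2, with no cell reused.
Route from b4: left 1 to a4, up 1 to a3, right 2 to c3, up 2 to c1, left 1 to b1, down 1 to b2, left 1 to a2 — 9 moves in all.
Check: order respected (1 at step 1, 2 at step 4, 3 at step 5); 9 moves as required.

b4 -> a4 -> a3 -> b3 -> c3 -> c2 -> c1 -> b1 -> b2 -> a2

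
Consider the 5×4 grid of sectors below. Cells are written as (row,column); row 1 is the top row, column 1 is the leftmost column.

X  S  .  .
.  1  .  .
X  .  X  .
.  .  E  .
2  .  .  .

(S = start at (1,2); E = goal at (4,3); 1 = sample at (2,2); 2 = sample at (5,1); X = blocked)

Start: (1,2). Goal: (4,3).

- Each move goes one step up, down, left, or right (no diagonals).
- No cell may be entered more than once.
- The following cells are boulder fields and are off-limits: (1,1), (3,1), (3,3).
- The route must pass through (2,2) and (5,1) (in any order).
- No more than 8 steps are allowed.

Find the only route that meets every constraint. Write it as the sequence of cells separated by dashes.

(1,2) - (2,2) - (3,2) - (4,2) - (4,1) - (5,1) - (5,2) - (5,3) - (4,3)

The budget equals the shortest possible length, so every move has to be on a shortest route through the required cells.
Route from (1,2): 3× down (reaching (4,2)), left to (4,1), down to (5,1), 2× right (reaching (5,3)), up to (4,3) — 8 moves in all.
Check: all required cells visited; 8 ≤ 8 moves.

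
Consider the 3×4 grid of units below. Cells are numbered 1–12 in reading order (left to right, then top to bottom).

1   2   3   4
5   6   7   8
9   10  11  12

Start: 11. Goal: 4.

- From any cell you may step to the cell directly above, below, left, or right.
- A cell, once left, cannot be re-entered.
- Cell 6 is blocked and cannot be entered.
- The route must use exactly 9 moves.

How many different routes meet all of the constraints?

1

Need simple routes of exactly 9 moves from 11 to 4 (Manhattan distance 3, so 3 moves are spent on a detour and 3 undoing it).
Enumerating: 11 10 9 5 1 2 3 7 8 4.
That gives 1 route.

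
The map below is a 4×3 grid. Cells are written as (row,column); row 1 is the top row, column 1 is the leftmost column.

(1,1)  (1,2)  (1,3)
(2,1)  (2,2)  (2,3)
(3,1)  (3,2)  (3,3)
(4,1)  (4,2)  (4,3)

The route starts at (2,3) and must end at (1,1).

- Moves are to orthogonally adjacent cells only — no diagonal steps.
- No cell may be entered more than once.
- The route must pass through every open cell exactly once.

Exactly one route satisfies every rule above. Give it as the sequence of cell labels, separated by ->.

(2,3) -> (1,3) -> (1,2) -> (2,2) -> (3,2) -> (3,3) -> (4,3) -> (4,2) -> (4,1) -> (3,1) -> (2,1) -> (1,1)

Need to visit all 12 open cells exactly once, starting at (2,3) and ending at (1,1).
Cell (1,3) has only two open neighbours ((2,3) and (1,2)), so the path must pass straight through it: one of those is the cell it's entered from and the other is where it exits.
Route from (2,3): up to (1,3), left to (1,2), 2× down (reaching (3,2)), right to (3,3), down to (4,3), 2× left (reaching (4,1)), 3× up (reaching (1,1)) — 11 moves in all.
Check: all 12 open cells covered.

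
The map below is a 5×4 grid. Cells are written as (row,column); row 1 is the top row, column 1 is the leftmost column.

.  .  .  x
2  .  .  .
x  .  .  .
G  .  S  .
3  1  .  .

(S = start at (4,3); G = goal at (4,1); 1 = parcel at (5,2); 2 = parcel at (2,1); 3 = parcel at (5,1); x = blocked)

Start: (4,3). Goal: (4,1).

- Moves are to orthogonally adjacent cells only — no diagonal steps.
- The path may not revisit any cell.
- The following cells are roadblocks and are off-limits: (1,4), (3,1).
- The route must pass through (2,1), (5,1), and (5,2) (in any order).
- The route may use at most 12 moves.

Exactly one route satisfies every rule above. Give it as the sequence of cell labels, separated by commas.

(4,3), (3,3), (2,3), (1,3), (1,2), (1,1), (2,1), (2,2), (3,2), (4,2), (5,2), (5,1), (4,1)

Any route must reach (2,1), (5,1), and (5,2) and still end at (4,1) within 12 moves, so the order of the required stops is forced.
Route from (4,3): 3× up (reaching (1,3)), 2× left (reaching (1,1)), down to (2,1), right to (2,2), 3× down (reaching (5,2)), left to (5,1), up to (4,1) — 12 moves in all.
Check: all required cells visited; 12 ≤ 12 moves.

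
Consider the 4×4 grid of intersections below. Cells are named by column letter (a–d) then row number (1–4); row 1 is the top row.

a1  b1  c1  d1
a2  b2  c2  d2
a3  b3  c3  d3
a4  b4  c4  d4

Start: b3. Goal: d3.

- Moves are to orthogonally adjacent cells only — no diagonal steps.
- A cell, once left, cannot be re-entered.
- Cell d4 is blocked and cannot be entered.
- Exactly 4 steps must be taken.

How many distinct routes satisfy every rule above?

Need simple routes of exactly 4 moves from b3 to d3 (Manhattan distance 2, so 1 moves are spent on a detour and 1 undoing it).
Enumerating: b3 b2 c2 c3 d3 | b3 b2 c2 d2 d3 | b3 b4 c4 c3 d3 | b3 c3 c2 d2 d3.
That gives 4 routes.

4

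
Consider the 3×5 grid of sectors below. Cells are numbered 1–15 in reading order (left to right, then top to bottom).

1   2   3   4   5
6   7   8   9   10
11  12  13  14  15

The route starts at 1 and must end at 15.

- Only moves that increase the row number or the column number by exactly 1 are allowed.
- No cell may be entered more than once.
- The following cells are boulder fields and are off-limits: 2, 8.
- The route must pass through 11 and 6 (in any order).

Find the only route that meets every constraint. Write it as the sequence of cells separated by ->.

Moves only go right or down, so the column and row indices never decrease.
Route from 1: 2× down (reaching 11), 4× right (reaching 15) — 6 moves in all.
Check: all required cells visited.

1 -> 6 -> 11 -> 12 -> 13 -> 14 -> 15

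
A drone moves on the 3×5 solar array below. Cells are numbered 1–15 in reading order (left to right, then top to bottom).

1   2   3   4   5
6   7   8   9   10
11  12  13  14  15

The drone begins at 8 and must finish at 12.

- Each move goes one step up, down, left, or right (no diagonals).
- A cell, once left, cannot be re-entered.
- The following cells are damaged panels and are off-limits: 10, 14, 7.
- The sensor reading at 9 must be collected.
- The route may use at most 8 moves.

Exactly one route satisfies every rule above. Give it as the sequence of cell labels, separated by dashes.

Any route must reach 9 and still end at 12 within 8 moves, so the order of the required stops is forced.
Route from 8: right to 9, up to 4, 3× left (reaching 1), 2× down (reaching 11), right to 12 — 8 moves in all.
Check: all required cells visited; 8 ≤ 8 moves.

8 - 9 - 4 - 3 - 2 - 1 - 6 - 11 - 12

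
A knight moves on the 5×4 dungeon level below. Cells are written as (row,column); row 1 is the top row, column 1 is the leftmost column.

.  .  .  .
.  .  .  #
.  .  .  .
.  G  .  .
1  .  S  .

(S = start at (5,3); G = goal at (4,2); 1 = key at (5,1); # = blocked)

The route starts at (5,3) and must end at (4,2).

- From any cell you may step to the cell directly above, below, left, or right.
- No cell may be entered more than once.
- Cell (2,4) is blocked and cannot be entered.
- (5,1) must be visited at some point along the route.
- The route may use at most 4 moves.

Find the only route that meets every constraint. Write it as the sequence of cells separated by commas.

The 4-move cap with required stops at (5,1) leaves no slack for detours.
Route from (5,3): 2× left (reaching (5,1)), up to (4,1), right to (4,2) — 4 moves in all.
Check: all required cells visited; 4 ≤ 4 moves.

(5,3), (5,2), (5,1), (4,1), (4,2)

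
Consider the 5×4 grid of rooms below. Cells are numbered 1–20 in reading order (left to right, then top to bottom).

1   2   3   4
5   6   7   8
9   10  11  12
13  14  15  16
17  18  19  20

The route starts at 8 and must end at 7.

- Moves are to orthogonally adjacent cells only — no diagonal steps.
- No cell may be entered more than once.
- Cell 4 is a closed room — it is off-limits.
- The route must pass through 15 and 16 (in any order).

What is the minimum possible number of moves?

5

Any route passes through 15 and 16 in some order between 8 and 7. Summing Manhattan distances along each leg and taking the cheapest ordering (8 → 16 → 15 → 7) gives a lower bound of 2 + 1 + 2 = 5 moves.
A route of 5 moves achieves this: 8 → 12 → 16 → 15 → 11 → 7.
Since 5 matches the lower bound, it is optimal.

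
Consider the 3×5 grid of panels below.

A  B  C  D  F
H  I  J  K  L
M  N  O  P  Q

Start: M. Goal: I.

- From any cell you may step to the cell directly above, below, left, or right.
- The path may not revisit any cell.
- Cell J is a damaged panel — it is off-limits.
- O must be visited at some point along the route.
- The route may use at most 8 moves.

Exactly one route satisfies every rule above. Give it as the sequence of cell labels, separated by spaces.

The budget equals the shortest possible length, so every move has to be on a shortest route through the required cells.
Route from M: 3× right (reaching P), 2× up (reaching D), 2× left (reaching B), down to I — 8 moves in all.
Check: all required cells visited; 8 ≤ 8 moves.

M N O P K D C B I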